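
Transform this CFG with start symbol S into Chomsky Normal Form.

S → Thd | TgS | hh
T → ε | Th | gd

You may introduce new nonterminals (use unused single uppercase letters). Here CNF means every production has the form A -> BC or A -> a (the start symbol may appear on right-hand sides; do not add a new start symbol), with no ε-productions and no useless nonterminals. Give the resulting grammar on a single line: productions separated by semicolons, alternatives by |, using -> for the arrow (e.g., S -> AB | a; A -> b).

S -> AS | BB | BC | TD | TE; A -> g; B -> h; C -> d; D -> AS; E -> BC; T -> h | AC | TB

Nullable: {T}; after ε-elimination: S -> gS | hd | hh | TgS | Thd; T -> h | Th | gd.
No unit productions to eliminate.
TERM: introduce C -> d, A -> g, B -> h and substitute in every rule of length ≥2.
BIN: S -> TAS becomes S -> TD, D -> AS; S -> TBC becomes S -> TE, E -> BC.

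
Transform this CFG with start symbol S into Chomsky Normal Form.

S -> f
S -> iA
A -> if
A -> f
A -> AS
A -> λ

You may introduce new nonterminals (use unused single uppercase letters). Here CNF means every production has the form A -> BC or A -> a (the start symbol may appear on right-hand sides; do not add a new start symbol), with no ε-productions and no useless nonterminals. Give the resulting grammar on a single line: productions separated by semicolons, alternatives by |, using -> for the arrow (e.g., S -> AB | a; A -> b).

Nullable: {A}; after ε-elimination: S -> f | i | iA; A -> S | f | AS | if.
After unit-elimination: S -> f | i | iA; A -> f | i | AS | iA | if.
TERM: introduce C -> f, B -> i and substitute in every rule of length ≥2.

S -> f | i | BA; A -> f | i | AS | BA | BC; B -> i; C -> f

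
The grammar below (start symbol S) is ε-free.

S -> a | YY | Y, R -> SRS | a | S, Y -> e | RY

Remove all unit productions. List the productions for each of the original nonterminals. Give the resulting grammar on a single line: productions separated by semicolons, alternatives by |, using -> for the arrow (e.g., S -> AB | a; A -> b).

S -> a | e | RY | YY; R -> a | e | RY | YY | SRS; Y -> e | RY

Unit productions: R->S, S->Y.
Unit pairs (A ⇒* B via units): (R,S), (R,Y), (S,Y).
S: inherits non-unit rules of {S, Y} → RY | YY | a | e.
R: inherits non-unit rules of {R, S, Y} → RY | SRS | YY | a | e.
Y: inherits non-unit rules of {Y} → RY | e.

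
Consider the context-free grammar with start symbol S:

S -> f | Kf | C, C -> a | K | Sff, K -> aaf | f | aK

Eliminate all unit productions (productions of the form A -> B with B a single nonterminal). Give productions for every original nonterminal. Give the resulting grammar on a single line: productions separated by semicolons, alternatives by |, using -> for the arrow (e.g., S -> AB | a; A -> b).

Unit productions: C->K, S->C.
Unit pairs (A ⇒* B via units): (C,K), (S,C), (S,K).
S: inherits non-unit rules of {C, K, S} → Kf | Sff | a | aK | aaf | f.
C: inherits non-unit rules of {C, K} → Sff | a | aK | aaf | f.
K: inherits non-unit rules of {K} → aK | aaf | f.

S -> a | f | Kf | aK | Sff | aaf; C -> a | f | aK | Sff | aaf; K -> f | aK | aaf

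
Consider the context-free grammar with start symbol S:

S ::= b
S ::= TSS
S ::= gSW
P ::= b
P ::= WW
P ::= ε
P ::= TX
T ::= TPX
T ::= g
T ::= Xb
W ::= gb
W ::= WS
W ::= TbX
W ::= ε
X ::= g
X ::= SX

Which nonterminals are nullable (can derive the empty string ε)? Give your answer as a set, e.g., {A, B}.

{P, W}

Directly nullable (have an ε-rule): {P, W}.
Not nullable: S, T, X — each has a terminal in every rule's right-hand side or depends on a non-nullable symbol.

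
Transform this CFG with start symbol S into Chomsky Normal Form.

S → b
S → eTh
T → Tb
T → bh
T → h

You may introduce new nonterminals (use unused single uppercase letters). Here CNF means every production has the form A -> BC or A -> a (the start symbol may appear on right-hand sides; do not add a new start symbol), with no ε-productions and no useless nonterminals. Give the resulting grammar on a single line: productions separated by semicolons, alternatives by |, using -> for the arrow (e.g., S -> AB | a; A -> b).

No ε-productions.
No unit productions to eliminate.
TERM: introduce C -> b, A -> e, B -> h and substitute in every rule of length ≥2.
BIN: S -> ATB becomes S -> AD, D -> TB.

S -> b | AD; A -> e; B -> h; C -> b; D -> TB; T -> h | CB | TC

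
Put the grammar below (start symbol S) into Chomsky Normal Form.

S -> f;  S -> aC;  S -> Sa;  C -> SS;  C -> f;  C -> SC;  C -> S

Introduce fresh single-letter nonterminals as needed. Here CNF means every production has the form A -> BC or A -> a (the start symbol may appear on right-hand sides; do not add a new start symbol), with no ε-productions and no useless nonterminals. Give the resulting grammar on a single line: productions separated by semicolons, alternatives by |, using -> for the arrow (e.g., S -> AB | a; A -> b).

No ε-productions.
After unit-elimination: S -> f | Sa | aC; C -> f | SC | SS | Sa | aC.
TERM: introduce A -> a and substitute in every rule of length ≥2.

S -> f | AC | SA; A -> a; C -> f | AC | SA | SC | SS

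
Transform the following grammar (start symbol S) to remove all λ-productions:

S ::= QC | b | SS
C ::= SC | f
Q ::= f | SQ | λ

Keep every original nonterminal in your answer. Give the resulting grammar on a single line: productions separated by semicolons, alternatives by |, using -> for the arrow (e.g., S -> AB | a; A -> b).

Nullable set: {Q}.
S -> QC: Q nullable, giving C | QC.
Drop Q -> λ.
Q -> SQ: Q nullable, giving S | SQ.
Unchanged (no nullable symbols): S -> SS; S -> b; C -> SC; C -> f; Q -> f.

S -> C | b | QC | SS; C -> f | SC; Q -> S | f | SQ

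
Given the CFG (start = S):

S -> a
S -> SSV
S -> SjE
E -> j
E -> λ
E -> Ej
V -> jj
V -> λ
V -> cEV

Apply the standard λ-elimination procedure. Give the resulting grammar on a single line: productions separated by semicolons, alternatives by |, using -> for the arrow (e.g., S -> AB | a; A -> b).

Nullable set: {E, V}.
S -> SSV: V nullable, giving SS | SSV.
S -> SjE: E nullable, giving Sj | SjE.
Drop E -> λ.
E -> Ej: E nullable, giving Ej | j.
Drop V -> λ.
V -> cEV: E, V nullable, giving c | cE | cEV | cV.
Unchanged (no nullable symbols): S -> a; E -> j; V -> jj.

S -> a | SS | Sj | SSV | SjE; E -> j | Ej; V -> c | cE | cV | jj | cEV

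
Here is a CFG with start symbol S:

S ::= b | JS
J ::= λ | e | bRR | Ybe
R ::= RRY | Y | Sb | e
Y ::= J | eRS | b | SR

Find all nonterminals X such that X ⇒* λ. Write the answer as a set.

{J, R, Y}

Directly nullable (have an ε-rule): {J}.
Y is nullable via Y -> J (every symbol on the right is already known nullable).
R is nullable via R -> Y (every symbol on the right is already known nullable).
Not nullable: S — each has a terminal in every rule's right-hand side or depends on a non-nullable symbol.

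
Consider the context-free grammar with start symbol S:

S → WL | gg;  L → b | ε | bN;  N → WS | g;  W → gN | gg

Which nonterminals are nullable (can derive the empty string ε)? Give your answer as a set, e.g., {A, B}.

{L}

Directly nullable (have an ε-rule): {L}.
Not nullable: N, S, W — each has a terminal in every rule's right-hand side or depends on a non-nullable symbol.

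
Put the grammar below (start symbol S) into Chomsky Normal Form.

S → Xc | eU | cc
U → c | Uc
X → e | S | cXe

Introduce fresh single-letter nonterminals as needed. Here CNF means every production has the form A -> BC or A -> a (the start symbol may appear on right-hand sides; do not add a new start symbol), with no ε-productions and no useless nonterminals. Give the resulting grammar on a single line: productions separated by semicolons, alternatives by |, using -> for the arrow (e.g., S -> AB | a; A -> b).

No ε-productions.
After unit-elimination: S -> Xc | cc | eU; U -> c | Uc; X -> e | Xc | cc | eU | cXe.
TERM: introduce A -> c, B -> e and substitute in every rule of length ≥2.
BIN: X -> AXB becomes X -> AC, C -> XB.

S -> AA | BU | XA; A -> c; B -> e; C -> XB; U -> c | UA; X -> e | AA | AC | BU | XA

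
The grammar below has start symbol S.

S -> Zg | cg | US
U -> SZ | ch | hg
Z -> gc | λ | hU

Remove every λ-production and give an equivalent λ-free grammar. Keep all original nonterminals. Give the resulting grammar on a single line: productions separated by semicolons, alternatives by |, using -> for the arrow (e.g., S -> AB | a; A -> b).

S -> g | US | Zg | cg; U -> S | SZ | ch | hg; Z -> gc | hU

Nullable set: {Z}.
S -> Zg: Z nullable, giving Zg | g.
U -> SZ: Z nullable, giving S | SZ.
Drop Z -> λ.
Unchanged (no nullable symbols): S -> US; S -> cg; U -> ch; U -> hg; Z -> gc; Z -> hU.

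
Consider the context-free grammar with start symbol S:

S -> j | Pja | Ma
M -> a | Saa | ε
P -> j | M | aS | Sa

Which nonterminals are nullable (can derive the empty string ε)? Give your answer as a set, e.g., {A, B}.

{M, P}

Directly nullable (have an ε-rule): {M}.
P is nullable via P -> M (every symbol on the right is already known nullable).
Not nullable: S — each has a terminal in every rule's right-hand side or depends on a non-nullable symbol.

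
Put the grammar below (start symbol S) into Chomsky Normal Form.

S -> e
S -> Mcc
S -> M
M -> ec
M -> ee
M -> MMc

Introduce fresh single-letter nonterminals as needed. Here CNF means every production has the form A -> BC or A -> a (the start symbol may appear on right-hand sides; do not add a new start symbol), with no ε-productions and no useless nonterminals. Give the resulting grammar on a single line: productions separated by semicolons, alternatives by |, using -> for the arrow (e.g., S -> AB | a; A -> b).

No ε-productions.
After unit-elimination: S -> e | ec | ee | MMc | Mcc; M -> ec | ee | MMc.
TERM: introduce A -> c, B -> e and substitute in every rule of length ≥2.
BIN: M -> MMA becomes M -> MC, C -> MA; S -> MAA becomes S -> MD, D -> AA; S -> MMA becomes S -> ME, E -> MA.

S -> e | BA | BB | MD | ME; A -> c; B -> e; C -> MA; D -> AA; E -> MA; M -> BA | BB | MC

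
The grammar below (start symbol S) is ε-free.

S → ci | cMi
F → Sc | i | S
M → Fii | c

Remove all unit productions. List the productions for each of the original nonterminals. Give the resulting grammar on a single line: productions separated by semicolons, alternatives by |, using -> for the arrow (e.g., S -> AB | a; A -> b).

Unit productions: F->S.
Unit pairs (A ⇒* B via units): (F,S).
S: inherits non-unit rules of {S} → cMi | ci.
F: inherits non-unit rules of {F, S} → Sc | cMi | ci | i.
M: inherits non-unit rules of {M} → Fii | c.

S -> ci | cMi; F -> i | Sc | ci | cMi; M -> c | Fii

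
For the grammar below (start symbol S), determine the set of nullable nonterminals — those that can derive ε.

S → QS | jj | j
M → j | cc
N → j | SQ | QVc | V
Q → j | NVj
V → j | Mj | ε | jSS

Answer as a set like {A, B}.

Directly nullable (have an ε-rule): {V}.
N is nullable via N -> V (every symbol on the right is already known nullable).
Not nullable: M, Q, S — each has a terminal in every rule's right-hand side or depends on a non-nullable symbol.

{N, V}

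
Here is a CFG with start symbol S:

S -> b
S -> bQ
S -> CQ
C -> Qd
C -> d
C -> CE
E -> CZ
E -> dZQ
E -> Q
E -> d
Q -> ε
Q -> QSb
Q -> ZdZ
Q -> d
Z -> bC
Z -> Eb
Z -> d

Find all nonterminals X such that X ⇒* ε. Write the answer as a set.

Directly nullable (have an ε-rule): {Q}.
E is nullable via E -> Q (every symbol on the right is already known nullable).
Not nullable: C, S, Z — each has a terminal in every rule's right-hand side or depends on a non-nullable symbol.

{E, Q}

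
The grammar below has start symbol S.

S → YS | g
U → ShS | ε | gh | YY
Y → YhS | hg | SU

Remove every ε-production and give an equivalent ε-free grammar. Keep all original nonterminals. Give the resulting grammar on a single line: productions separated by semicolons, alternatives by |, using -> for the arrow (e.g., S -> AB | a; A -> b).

Nullable set: {U}.
Drop U -> ε.
Y -> SU: U nullable, giving S | SU.
Unchanged (no nullable symbols): S -> YS; S -> g; U -> ShS; U -> YY; U -> gh; Y -> YhS; Y -> hg.

S -> g | YS; U -> YY | gh | ShS; Y -> S | SU | hg | YhS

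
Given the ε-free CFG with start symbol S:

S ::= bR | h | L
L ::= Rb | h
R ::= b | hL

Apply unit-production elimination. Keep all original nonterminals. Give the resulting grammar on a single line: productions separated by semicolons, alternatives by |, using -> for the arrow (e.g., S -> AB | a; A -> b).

Unit productions: S->L.
Unit pairs (A ⇒* B via units): (S,L).
S: inherits non-unit rules of {L, S} → Rb | bR | h.
L: inherits non-unit rules of {L} → Rb | h.
R: inherits non-unit rules of {R} → b | hL.

S -> h | Rb | bR; L -> h | Rb; R -> b | hL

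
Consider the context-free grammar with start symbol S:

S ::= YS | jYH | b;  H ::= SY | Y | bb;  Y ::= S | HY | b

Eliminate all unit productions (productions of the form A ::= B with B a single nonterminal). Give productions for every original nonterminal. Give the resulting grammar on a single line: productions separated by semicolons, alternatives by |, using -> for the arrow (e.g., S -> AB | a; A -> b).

Unit productions: H->Y, Y->S.
Unit pairs (A ⇒* B via units): (H,S), (H,Y), (Y,S).
S: inherits non-unit rules of {S} → YS | b | jYH.
H: inherits non-unit rules of {H, S, Y} → HY | SY | YS | b | bb | jYH.
Y: inherits non-unit rules of {S, Y} → HY | YS | b | jYH.

S -> b | YS | jYH; H -> b | HY | SY | YS | bb | jYH; Y -> b | HY | YS | jYH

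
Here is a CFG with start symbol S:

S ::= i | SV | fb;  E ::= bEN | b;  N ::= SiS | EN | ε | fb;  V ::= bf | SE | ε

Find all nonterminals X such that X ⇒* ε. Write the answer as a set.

Directly nullable (have an ε-rule): {N, V}.
Not nullable: E, S — each has a terminal in every rule's right-hand side or depends on a non-nullable symbol.

{N, V}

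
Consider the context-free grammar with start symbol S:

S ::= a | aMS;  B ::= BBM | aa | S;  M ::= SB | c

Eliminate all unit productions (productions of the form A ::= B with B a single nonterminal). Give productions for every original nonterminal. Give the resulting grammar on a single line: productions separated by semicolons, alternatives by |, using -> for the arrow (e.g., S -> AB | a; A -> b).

Unit productions: B->S.
Unit pairs (A ⇒* B via units): (B,S).
S: inherits non-unit rules of {S} → a | aMS.
B: inherits non-unit rules of {B, S} → BBM | a | aMS | aa.
M: inherits non-unit rules of {M} → SB | c.

S -> a | aMS; B -> a | aa | BBM | aMS; M -> c | SB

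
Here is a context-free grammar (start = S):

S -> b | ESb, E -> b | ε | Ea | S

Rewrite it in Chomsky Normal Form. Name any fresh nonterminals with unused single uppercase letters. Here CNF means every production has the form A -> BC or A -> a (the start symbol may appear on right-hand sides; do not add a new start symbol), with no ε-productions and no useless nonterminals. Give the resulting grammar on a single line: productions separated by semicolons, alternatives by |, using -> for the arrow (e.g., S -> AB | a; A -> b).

Nullable: {E}; after ε-elimination: S -> b | Sb | ESb; E -> S | a | b | Ea.
After unit-elimination: S -> b | Sb | ESb; E -> a | b | Ea | Sb | ESb.
TERM: introduce B -> a, A -> b and substitute in every rule of length ≥2.
BIN: E -> ESA becomes E -> EC, C -> SA; S -> ESA becomes S -> ED, D -> SA.

S -> b | ED | SA; A -> b; B -> a; C -> SA; D -> SA; E -> a | b | EB | EC | SA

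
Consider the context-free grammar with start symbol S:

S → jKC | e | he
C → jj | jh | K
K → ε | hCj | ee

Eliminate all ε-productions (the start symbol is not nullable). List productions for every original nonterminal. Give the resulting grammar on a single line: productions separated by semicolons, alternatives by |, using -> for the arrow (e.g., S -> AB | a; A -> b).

S -> e | j | he | jC | jK | jKC; C -> K | jh | jj; K -> ee | hj | hCj

Nullable set: {C, K}.
S -> jKC: K, C nullable, giving j | jC | jK | jKC.
C -> K: K nullable, giving K.
Drop K -> ε.
K -> hCj: C nullable, giving hCj | hj.
Unchanged (no nullable symbols): S -> e; S -> he; C -> jh; C -> jj; K -> ee.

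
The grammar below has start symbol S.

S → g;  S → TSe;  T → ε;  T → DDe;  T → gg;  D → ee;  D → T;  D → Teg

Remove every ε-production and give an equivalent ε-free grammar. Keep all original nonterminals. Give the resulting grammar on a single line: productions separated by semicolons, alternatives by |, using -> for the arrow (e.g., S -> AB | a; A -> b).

S -> g | Se | TSe; D -> T | ee | eg | Teg; T -> e | De | gg | DDe

Nullable set: {D, T}.
S -> TSe: T nullable, giving Se | TSe.
D -> T: T nullable, giving T.
D -> Teg: T nullable, giving Teg | eg.
Drop T -> ε.
T -> DDe: D, D nullable, giving DDe | De | e.
Unchanged (no nullable symbols): S -> g; D -> ee; T -> gg.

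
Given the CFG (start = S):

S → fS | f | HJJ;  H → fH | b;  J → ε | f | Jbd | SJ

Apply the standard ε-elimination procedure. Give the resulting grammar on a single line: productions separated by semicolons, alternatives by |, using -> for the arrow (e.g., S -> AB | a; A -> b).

S -> H | f | HJ | fS | HJJ; H -> b | fH; J -> S | f | SJ | bd | Jbd

Nullable set: {J}.
S -> HJJ: J, J nullable, giving H | HJ | HJJ.
Drop J -> ε.
J -> Jbd: J nullable, giving Jbd | bd.
J -> SJ: J nullable, giving S | SJ.
Unchanged (no nullable symbols): S -> f; S -> fS; H -> b; H -> fH; J -> f.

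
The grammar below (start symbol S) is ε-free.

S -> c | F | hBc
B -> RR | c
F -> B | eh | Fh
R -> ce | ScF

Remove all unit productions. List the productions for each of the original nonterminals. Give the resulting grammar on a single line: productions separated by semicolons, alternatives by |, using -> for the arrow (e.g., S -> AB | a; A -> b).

Unit productions: F->B, S->F.
Unit pairs (A ⇒* B via units): (F,B), (S,B), (S,F).
S: inherits non-unit rules of {B, F, S} → Fh | RR | c | eh | hBc.
B: inherits non-unit rules of {B} → RR | c.
F: inherits non-unit rules of {B, F} → Fh | RR | c | eh.
R: inherits non-unit rules of {R} → ScF | ce.

S -> c | Fh | RR | eh | hBc; B -> c | RR; F -> c | Fh | RR | eh; R -> ce | ScF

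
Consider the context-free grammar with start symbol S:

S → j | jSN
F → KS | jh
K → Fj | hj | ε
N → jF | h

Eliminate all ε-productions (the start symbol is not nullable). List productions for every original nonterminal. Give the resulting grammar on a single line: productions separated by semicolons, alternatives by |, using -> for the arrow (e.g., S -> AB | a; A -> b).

S -> j | jSN; F -> S | KS | jh; K -> Fj | hj; N -> h | jF

Nullable set: {K}.
F -> KS: K nullable, giving KS | S.
Drop K -> ε.
Unchanged (no nullable symbols): S -> j; S -> jSN; F -> jh; K -> Fj; K -> hj; N -> h; N -> jF.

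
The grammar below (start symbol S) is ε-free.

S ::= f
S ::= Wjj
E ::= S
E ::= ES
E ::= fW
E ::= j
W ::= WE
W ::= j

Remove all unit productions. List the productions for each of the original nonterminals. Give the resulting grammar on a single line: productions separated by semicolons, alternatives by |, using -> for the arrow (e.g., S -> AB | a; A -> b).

Unit productions: E->S.
Unit pairs (A ⇒* B via units): (E,S).
S: inherits non-unit rules of {S} → Wjj | f.
E: inherits non-unit rules of {E, S} → ES | Wjj | f | fW | j.
W: inherits non-unit rules of {W} → WE | j.

S -> f | Wjj; E -> f | j | ES | fW | Wjj; W -> j | WE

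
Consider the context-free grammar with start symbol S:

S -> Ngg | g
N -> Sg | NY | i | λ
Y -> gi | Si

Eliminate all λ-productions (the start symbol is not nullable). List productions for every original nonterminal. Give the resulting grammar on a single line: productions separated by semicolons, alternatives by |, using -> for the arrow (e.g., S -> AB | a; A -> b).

Nullable set: {N}.
S -> Ngg: N nullable, giving Ngg | gg.
Drop N -> λ.
N -> NY: N nullable, giving NY | Y.
Unchanged (no nullable symbols): S -> g; N -> Sg; N -> i; Y -> Si; Y -> gi.

S -> g | gg | Ngg; N -> Y | i | NY | Sg; Y -> Si | gi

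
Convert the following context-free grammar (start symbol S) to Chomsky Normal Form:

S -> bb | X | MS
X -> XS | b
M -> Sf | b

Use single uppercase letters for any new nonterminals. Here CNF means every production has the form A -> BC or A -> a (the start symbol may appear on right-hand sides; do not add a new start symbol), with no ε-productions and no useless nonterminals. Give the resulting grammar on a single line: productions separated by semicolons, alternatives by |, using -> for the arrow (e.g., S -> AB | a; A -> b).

No ε-productions.
After unit-elimination: S -> b | MS | XS | bb; M -> b | Sf; X -> b | XS.
TERM: introduce B -> b, A -> f and substitute in every rule of length ≥2.

S -> b | BB | MS | XS; A -> f; B -> b; M -> b | SA; X -> b | XS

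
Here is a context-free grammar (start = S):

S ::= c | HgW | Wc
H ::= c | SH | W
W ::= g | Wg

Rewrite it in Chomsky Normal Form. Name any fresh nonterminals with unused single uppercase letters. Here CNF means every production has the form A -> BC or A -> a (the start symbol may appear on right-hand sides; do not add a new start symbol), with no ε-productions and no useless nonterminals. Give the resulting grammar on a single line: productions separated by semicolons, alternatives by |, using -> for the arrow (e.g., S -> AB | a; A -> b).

S -> c | HC | WB; A -> g; B -> c; C -> AW; H -> c | g | SH | WA; W -> g | WA

No ε-productions.
After unit-elimination: S -> c | Wc | HgW; H -> c | g | SH | Wg; W -> g | Wg.
TERM: introduce B -> c, A -> g and substitute in every rule of length ≥2.
BIN: S -> HAW becomes S -> HC, C -> AW.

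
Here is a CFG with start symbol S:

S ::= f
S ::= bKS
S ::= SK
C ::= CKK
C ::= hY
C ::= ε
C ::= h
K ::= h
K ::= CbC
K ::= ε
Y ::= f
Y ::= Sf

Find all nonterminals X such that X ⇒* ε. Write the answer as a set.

{C, K}

Directly nullable (have an ε-rule): {C, K}.
Not nullable: S, Y — each has a terminal in every rule's right-hand side or depends on a non-nullable symbol.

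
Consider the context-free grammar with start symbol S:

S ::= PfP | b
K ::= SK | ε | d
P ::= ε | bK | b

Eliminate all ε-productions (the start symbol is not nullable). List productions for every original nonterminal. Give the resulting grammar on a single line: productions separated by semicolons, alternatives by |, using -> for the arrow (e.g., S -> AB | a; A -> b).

S -> b | f | Pf | fP | PfP; K -> S | d | SK; P -> b | bK

Nullable set: {K, P}.
S -> PfP: P, P nullable, giving Pf | PfP | f | fP.
Drop K -> ε.
K -> SK: K nullable, giving S | SK.
Drop P -> ε.
P -> bK: K nullable, giving b | bK.
Unchanged (no nullable symbols): S -> b; K -> d; P -> b.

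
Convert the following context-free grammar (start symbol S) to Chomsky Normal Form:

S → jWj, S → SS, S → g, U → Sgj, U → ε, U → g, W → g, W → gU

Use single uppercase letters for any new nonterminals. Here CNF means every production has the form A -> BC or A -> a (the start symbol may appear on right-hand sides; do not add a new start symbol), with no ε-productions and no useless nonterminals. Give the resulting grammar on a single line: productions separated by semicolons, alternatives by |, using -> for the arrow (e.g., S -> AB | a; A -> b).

S -> g | AC | SS; A -> j; B -> g; C -> WA; D -> BA; U -> g | SD; W -> g | BU

Nullable: {U}; after ε-elimination: S -> g | SS | jWj; U -> g | Sgj; W -> g | gU.
No unit productions to eliminate.
TERM: introduce B -> g, A -> j and substitute in every rule of length ≥2.
BIN: S -> AWA becomes S -> AC, C -> WA; U -> SBA becomes U -> SD, D -> BA.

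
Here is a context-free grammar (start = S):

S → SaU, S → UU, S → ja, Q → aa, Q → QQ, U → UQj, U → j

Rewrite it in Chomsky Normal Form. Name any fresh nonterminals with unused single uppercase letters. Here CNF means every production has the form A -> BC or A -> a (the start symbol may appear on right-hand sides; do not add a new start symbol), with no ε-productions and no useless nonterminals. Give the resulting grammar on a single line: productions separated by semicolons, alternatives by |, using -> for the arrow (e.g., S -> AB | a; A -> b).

S -> BA | SC | UU; A -> a; B -> j; C -> AU; D -> QB; Q -> AA | QQ; U -> j | UD

No ε-productions.
No unit productions to eliminate.
TERM: introduce A -> a, B -> j and substitute in every rule of length ≥2.
BIN: S -> SAU becomes S -> SC, C -> AU; U -> UQB becomes U -> UD, D -> QB.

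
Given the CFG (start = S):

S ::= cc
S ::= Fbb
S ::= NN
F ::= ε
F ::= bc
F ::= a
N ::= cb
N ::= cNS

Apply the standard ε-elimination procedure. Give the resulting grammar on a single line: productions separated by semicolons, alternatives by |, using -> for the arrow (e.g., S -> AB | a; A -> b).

S -> NN | bb | cc | Fbb; F -> a | bc; N -> cb | cNS

Nullable set: {F}.
S -> Fbb: F nullable, giving Fbb | bb.
Drop F -> ε.
Unchanged (no nullable symbols): S -> NN; S -> cc; F -> a; F -> bc; N -> cNS; N -> cb.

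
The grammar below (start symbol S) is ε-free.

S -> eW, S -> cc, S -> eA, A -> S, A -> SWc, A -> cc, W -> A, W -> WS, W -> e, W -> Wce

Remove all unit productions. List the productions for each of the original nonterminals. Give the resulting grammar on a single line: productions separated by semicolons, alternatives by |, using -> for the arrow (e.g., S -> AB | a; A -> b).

S -> cc | eA | eW; A -> cc | eA | eW | SWc; W -> e | WS | cc | eA | eW | SWc | Wce

Unit productions: A->S, W->A.
Unit pairs (A ⇒* B via units): (A,S), (W,A), (W,S).
S: inherits non-unit rules of {S} → cc | eA | eW.
A: inherits non-unit rules of {A, S} → SWc | cc | eA | eW.
W: inherits non-unit rules of {A, S, W} → SWc | WS | Wce | cc | e | eA | eW.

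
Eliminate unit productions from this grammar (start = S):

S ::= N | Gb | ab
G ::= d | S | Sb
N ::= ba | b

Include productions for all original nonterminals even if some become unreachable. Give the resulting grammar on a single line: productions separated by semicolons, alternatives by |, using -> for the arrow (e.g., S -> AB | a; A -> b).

S -> b | Gb | ab | ba; G -> b | d | Gb | Sb | ab | ba; N -> b | ba

Unit productions: G->S, S->N.
Unit pairs (A ⇒* B via units): (G,N), (G,S), (S,N).
S: inherits non-unit rules of {N, S} → Gb | ab | b | ba.
G: inherits non-unit rules of {G, N, S} → Gb | Sb | ab | b | ba | d.
N: inherits non-unit rules of {N} → b | ba.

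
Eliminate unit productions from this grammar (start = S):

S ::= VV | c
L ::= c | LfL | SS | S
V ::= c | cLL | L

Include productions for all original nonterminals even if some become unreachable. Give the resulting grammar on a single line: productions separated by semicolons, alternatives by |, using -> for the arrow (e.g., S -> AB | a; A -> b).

Unit productions: L->S, V->L.
Unit pairs (A ⇒* B via units): (L,S), (V,L), (V,S).
S: inherits non-unit rules of {S} → VV | c.
L: inherits non-unit rules of {L, S} → LfL | SS | VV | c.
V: inherits non-unit rules of {L, S, V} → LfL | SS | VV | c | cLL.

S -> c | VV; L -> c | SS | VV | LfL; V -> c | SS | VV | LfL | cLL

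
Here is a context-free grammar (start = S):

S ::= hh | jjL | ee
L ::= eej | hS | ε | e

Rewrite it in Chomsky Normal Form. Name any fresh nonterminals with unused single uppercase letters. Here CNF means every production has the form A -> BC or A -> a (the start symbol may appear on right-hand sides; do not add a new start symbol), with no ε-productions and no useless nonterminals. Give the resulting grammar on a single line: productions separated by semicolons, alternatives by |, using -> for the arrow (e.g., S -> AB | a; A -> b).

S -> AA | BB | BE | CC; A -> e; B -> j; C -> h; D -> AB; E -> BL; L -> e | AD | CS

Nullable: {L}; after ε-elimination: S -> ee | hh | jj | jjL; L -> e | hS | eej.
No unit productions to eliminate.
TERM: introduce A -> e, C -> h, B -> j and substitute in every rule of length ≥2.
BIN: L -> AAB becomes L -> AD, D -> AB; S -> BBL becomes S -> BE, E -> BL.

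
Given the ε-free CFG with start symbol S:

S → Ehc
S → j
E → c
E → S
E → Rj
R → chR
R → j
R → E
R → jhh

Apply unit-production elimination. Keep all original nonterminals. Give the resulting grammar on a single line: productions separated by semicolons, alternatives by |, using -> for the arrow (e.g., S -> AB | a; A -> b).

S -> j | Ehc; E -> c | j | Rj | Ehc; R -> c | j | Rj | Ehc | chR | jhh

Unit productions: E->S, R->E.
Unit pairs (A ⇒* B via units): (E,S), (R,E), (R,S).
S: inherits non-unit rules of {S} → Ehc | j.
E: inherits non-unit rules of {E, S} → Ehc | Rj | c | j.
R: inherits non-unit rules of {E, R, S} → Ehc | Rj | c | chR | j | jhh.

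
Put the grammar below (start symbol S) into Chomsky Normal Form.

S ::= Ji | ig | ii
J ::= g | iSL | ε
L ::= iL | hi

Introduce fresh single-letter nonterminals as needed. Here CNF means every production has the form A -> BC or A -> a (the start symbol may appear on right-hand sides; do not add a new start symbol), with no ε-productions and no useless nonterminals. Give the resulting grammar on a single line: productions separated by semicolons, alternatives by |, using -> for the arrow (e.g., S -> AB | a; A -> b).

Nullable: {J}; after ε-elimination: S -> i | Ji | ig | ii; J -> g | iSL; L -> hi | iL.
No unit productions to eliminate.
TERM: introduce C -> g, B -> h, A -> i and substitute in every rule of length ≥2.
BIN: J -> ASL becomes J -> AD, D -> SL.

S -> i | AA | AC | JA; A -> i; B -> h; C -> g; D -> SL; J -> g | AD; L -> AL | BA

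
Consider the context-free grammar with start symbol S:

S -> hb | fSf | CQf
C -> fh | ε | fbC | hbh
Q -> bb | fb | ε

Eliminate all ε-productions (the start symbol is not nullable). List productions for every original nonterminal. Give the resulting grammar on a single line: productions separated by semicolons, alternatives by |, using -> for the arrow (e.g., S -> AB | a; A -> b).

S -> f | Cf | Qf | hb | CQf | fSf; C -> fb | fh | fbC | hbh; Q -> bb | fb

Nullable set: {C, Q}.
S -> CQf: C, Q nullable, giving CQf | Cf | Qf | f.
Drop C -> ε.
C -> fbC: C nullable, giving fb | fbC.
Drop Q -> ε.
Unchanged (no nullable symbols): S -> fSf; S -> hb; C -> fh; C -> hbh; Q -> bb; Q -> fb.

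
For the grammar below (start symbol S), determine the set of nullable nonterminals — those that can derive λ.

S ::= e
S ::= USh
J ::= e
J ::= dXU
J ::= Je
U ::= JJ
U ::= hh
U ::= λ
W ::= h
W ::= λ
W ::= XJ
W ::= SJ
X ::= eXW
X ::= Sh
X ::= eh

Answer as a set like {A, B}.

{U, W}

Directly nullable (have an ε-rule): {U, W}.
Not nullable: J, S, X — each has a terminal in every rule's right-hand side or depends on a non-nullable symbol.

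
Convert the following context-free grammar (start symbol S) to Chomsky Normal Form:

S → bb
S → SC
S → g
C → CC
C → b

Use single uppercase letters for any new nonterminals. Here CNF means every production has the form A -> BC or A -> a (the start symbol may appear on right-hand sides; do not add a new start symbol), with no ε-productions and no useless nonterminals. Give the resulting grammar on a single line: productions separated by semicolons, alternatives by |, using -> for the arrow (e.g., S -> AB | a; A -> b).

S -> g | AA | SC; A -> b; C -> b | CC

No ε-productions.
No unit productions to eliminate.
TERM: introduce A -> b and substitute in every rule of length ≥2.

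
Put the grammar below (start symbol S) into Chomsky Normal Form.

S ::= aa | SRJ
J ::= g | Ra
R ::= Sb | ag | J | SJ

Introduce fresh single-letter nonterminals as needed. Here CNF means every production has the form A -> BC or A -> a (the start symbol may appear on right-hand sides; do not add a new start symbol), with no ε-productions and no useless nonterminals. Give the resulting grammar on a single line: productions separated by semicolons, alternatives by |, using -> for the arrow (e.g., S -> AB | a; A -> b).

S -> AA | SD; A -> a; B -> b; C -> g; D -> RJ; J -> g | RA; R -> g | AC | RA | SB | SJ

No ε-productions.
After unit-elimination: S -> aa | SRJ; J -> g | Ra; R -> g | Ra | SJ | Sb | ag.
TERM: introduce A -> a, B -> b, C -> g and substitute in every rule of length ≥2.
BIN: S -> SRJ becomes S -> SD, D -> RJ.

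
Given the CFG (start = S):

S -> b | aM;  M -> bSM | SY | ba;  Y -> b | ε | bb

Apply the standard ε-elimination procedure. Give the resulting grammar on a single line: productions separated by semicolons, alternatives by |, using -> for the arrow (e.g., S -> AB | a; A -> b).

Nullable set: {Y}.
M -> SY: Y nullable, giving S | SY.
Drop Y -> ε.
Unchanged (no nullable symbols): S -> aM; S -> b; M -> bSM; M -> ba; Y -> b; Y -> bb.

S -> b | aM; M -> S | SY | ba | bSM; Y -> b | bb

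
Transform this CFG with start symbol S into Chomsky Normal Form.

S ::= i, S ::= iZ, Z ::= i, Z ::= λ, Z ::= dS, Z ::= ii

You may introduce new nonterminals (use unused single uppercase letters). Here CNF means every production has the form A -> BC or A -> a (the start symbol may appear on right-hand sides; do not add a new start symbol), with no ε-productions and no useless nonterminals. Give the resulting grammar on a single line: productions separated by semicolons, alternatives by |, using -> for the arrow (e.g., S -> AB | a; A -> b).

Nullable: {Z}; after ε-elimination: S -> i | iZ; Z -> i | dS | ii.
No unit productions to eliminate.
TERM: introduce B -> d, A -> i and substitute in every rule of length ≥2.

S -> i | AZ; A -> i; B -> d; Z -> i | AA | BS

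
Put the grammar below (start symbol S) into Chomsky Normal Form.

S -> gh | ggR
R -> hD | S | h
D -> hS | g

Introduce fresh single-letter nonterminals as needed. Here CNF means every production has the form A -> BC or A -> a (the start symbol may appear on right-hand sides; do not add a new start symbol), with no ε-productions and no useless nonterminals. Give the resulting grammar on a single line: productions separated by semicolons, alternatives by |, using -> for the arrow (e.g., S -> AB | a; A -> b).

No ε-productions.
After unit-elimination: S -> gh | ggR; D -> g | hS; R -> h | gh | hD | ggR.
TERM: introduce B -> g, A -> h and substitute in every rule of length ≥2.
BIN: R -> BBR becomes R -> BC, C -> BR; S -> BBR becomes S -> BE, E -> BR.

S -> BA | BE; A -> h; B -> g; C -> BR; D -> g | AS; E -> BR; R -> h | AD | BA | BC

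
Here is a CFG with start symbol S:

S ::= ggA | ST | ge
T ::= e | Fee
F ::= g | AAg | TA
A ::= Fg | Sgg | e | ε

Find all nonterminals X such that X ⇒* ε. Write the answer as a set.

Directly nullable (have an ε-rule): {A}.
Not nullable: F, S, T — each has a terminal in every rule's right-hand side or depends on a non-nullable symbol.

{A}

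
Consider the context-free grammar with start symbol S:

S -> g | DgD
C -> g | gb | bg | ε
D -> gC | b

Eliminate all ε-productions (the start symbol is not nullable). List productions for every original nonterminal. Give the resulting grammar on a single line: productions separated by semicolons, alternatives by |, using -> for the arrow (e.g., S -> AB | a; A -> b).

Nullable set: {C}.
Drop C -> ε.
D -> gC: C nullable, giving g | gC.
Unchanged (no nullable symbols): S -> DgD; S -> g; C -> bg; C -> g; C -> gb; D -> b.

S -> g | DgD; C -> g | bg | gb; D -> b | g | gC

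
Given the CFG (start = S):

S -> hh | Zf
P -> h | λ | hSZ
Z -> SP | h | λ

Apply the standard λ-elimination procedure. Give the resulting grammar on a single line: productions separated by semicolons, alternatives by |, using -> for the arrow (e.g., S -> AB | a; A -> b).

S -> f | Zf | hh; P -> h | hS | hSZ; Z -> S | h | SP

Nullable set: {P, Z}.
S -> Zf: Z nullable, giving Zf | f.
Drop P -> λ.
P -> hSZ: Z nullable, giving hS | hSZ.
Drop Z -> λ.
Z -> SP: P nullable, giving S | SP.
Unchanged (no nullable symbols): S -> hh; P -> h; Z -> h.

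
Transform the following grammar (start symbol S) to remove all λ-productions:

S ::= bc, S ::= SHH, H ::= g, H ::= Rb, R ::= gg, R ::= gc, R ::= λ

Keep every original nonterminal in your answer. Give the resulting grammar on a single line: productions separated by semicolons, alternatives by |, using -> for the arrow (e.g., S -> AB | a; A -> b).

S -> bc | SHH; H -> b | g | Rb; R -> gc | gg

Nullable set: {R}.
H -> Rb: R nullable, giving Rb | b.
Drop R -> λ.
Unchanged (no nullable symbols): S -> SHH; S -> bc; H -> g; R -> gc; R -> gg.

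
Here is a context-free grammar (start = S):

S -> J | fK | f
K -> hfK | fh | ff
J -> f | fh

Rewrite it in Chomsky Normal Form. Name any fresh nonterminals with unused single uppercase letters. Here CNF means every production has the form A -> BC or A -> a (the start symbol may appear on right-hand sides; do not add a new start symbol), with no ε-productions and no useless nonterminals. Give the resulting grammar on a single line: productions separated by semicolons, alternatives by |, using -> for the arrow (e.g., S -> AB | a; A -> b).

S -> f | AB | AK; A -> f; B -> h; C -> AK; K -> AA | AB | BC

No ε-productions.
After unit-elimination: S -> f | fK | fh; J -> f | fh; K -> ff | fh | hfK.
TERM: introduce A -> f, B -> h and substitute in every rule of length ≥2.
BIN: K -> BAK becomes K -> BC, C -> AK.
Drop unreachable/unproductive: J.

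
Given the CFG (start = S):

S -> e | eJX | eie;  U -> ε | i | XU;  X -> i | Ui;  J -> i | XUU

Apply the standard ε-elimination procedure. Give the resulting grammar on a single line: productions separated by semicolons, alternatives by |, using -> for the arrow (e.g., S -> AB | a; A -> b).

Nullable set: {U}.
J -> XUU: U, U nullable, giving X | XU | XUU.
Drop U -> ε.
U -> XU: U nullable, giving X | XU.
X -> Ui: U nullable, giving Ui | i.
Unchanged (no nullable symbols): S -> e; S -> eJX; S -> eie; J -> i; U -> i; X -> i.

S -> e | eJX | eie; J -> X | i | XU | XUU; U -> X | i | XU; X -> i | Ui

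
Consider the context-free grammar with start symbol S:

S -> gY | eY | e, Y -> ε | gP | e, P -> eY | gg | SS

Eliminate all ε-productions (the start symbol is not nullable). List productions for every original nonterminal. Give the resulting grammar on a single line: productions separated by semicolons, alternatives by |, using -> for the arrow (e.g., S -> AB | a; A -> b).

Nullable set: {Y}.
S -> eY: Y nullable, giving e | eY.
S -> gY: Y nullable, giving g | gY.
P -> eY: Y nullable, giving e | eY.
Drop Y -> ε.
Unchanged (no nullable symbols): S -> e; P -> SS; P -> gg; Y -> e; Y -> gP.

S -> e | g | eY | gY; P -> e | SS | eY | gg; Y -> e | gP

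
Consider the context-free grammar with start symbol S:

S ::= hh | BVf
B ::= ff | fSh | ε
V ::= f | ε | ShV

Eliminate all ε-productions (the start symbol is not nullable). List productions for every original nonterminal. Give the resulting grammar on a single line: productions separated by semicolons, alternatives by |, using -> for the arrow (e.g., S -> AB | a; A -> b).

Nullable set: {B, V}.
S -> BVf: B, V nullable, giving BVf | Bf | Vf | f.
Drop B -> ε.
Drop V -> ε.
V -> ShV: V nullable, giving Sh | ShV.
Unchanged (no nullable symbols): S -> hh; B -> fSh; B -> ff; V -> f.

S -> f | Bf | Vf | hh | BVf; B -> ff | fSh; V -> f | Sh | ShV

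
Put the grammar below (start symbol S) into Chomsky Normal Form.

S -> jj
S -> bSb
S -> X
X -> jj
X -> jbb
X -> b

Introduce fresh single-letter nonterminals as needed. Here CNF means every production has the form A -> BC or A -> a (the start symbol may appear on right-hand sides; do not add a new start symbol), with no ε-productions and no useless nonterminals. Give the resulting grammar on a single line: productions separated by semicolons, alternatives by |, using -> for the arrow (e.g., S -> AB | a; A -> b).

No ε-productions.
After unit-elimination: S -> b | jj | bSb | jbb; X -> b | jj | jbb.
TERM: introduce A -> b, B -> j and substitute in every rule of length ≥2.
BIN: S -> ASA becomes S -> AC, C -> SA; S -> BAA becomes S -> BD, D -> AA; X -> BAA becomes X -> BE, E -> AA.
Drop unreachable/unproductive: X.

S -> b | AC | BB | BD; A -> b; B -> j; C -> SA; D -> AA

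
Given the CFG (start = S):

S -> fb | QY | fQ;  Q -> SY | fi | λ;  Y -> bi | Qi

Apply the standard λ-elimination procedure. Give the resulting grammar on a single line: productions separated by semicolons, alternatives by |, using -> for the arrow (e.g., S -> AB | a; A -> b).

Nullable set: {Q}.
S -> QY: Q nullable, giving QY | Y.
S -> fQ: Q nullable, giving f | fQ.
Drop Q -> λ.
Y -> Qi: Q nullable, giving Qi | i.
Unchanged (no nullable symbols): S -> fb; Q -> SY; Q -> fi; Y -> bi.

S -> Y | f | QY | fQ | fb; Q -> SY | fi; Y -> i | Qi | bi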